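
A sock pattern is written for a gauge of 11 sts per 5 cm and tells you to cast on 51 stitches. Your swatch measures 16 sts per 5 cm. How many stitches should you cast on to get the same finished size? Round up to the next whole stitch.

Scale factor = 16 / 11 = 1.455.
51 × 16 / 11 = 74.18 sts.
→ 75 sts.

Cast on 75 stitches.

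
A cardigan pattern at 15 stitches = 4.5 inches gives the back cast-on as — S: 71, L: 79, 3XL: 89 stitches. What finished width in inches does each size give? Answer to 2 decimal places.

15/4.5 = 3.333 sts per in.
S: 71 / 3.333 = 21.300 → 21.30 in.
L: 79 / 3.333 = 23.700 → 23.70 in.
3XL: 89 / 3.333 = 26.700 → 26.70 in.

S 21.30 inches; L 23.70 inches; 3XL 26.70 inches.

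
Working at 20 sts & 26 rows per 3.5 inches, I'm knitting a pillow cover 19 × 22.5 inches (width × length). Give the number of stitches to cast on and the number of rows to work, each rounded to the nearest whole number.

Cast on 109 stitches and work 167 rows.

Stitch gauge = 20/3.5 = 5.714 sts/in; 19 × 5.714 = 108.57 → 109 sts.
Row gauge = 26/3.5 = 7.429 rows/in; 22.5 × 7.429 = 167.14 → 167 rows.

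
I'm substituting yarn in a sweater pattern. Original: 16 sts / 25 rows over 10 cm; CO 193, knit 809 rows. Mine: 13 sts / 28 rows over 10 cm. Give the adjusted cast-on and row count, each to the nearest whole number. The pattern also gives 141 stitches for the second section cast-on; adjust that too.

Stitches: 193 × 13/16 = 156.81 → 157.
Rows: 809 × 28/25 = 906.08 → 906.
second section cast-on: 141 × 13/16 = 114.56 → 115.

Cast on 157 stitches; work 906 rows; second section cast-on 115 stitches.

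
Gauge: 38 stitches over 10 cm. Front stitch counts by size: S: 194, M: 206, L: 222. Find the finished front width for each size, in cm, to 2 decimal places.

38/10 = 3.8 sts per cm.
S: 194 / 3.8 = 51.053 → 51.05 cm.
M: 206 / 3.8 = 54.211 → 54.21 cm.
L: 222 / 3.8 = 58.421 → 58.42 cm.

S 51.05 cm; M 54.21 cm; L 58.42 cm.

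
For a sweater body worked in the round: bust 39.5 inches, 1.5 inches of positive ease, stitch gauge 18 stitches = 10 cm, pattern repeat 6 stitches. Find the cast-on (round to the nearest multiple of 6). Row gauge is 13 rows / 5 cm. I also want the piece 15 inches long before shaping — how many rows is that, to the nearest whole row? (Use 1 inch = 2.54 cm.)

Finished = 39.5 + 1.5 = 41 inches.
41 inches × 2.54 = 104.14 cm.
18/10 = 1.8 sts per cm; 104.14 × 1.8 = 187.45 sts.
Nearest multiple of 6 → 186.
15 inches = 38.10 cm; × 2.6 = 99.06 → 99 rows.

Cast on 186 stitches; work 99 rows.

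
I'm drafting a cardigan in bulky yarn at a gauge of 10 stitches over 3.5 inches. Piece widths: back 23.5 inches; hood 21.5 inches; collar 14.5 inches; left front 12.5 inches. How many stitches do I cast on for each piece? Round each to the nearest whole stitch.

back 67; hood 61; collar 41; left front 36.

Rate = 10/3.5 = 2.857 sts per in.
back: 23.5 × 2.857 = 67.14 → 67.
hood: 21.5 × 2.857 = 61.43 → 61.
collar: 14.5 × 2.857 = 41.43 → 41.
left front: 12.5 × 2.857 = 35.71 → 36.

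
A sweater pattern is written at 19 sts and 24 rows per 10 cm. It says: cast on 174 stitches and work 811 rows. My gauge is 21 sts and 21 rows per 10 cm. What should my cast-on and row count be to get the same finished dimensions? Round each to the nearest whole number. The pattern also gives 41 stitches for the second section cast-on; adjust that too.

Stitches: 174 × 21/19 = 192.32 → 192.
Rows: 811 × 21/24 = 709.62 → 710.
second section cast-on: 41 × 21/19 = 45.32 → 45.

Cast on 192 stitches; work 710 rows; second section cast-on 45 stitches.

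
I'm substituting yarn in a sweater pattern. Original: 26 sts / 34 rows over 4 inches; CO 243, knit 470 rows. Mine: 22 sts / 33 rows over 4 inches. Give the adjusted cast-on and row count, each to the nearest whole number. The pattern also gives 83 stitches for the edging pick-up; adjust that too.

Cast on 206 stitches; work 456 rows; edging pick-up 70 stitches.

Stitches: 243 × 22/26 = 205.62 → 206.
Rows: 470 × 33/34 = 456.18 → 456.
edging pick-up: 83 × 22/26 = 70.23 → 70.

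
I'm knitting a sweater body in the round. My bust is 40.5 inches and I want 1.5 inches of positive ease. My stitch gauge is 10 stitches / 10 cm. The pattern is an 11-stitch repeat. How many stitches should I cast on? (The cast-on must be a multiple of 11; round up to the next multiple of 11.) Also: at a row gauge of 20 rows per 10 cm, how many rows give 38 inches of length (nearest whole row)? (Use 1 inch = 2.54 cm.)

Finished = 40.5 + 1.5 = 42 inches.
42 inches × 2.54 = 106.68 cm.
10/10 = 1 sts per cm; 106.68 × 1 = 106.68 sts.
Next multiple of 11 → 110.
38 inches = 96.52 cm; × 2 = 193.04 → 193 rows.

Cast on 110 stitches; work 193 rows.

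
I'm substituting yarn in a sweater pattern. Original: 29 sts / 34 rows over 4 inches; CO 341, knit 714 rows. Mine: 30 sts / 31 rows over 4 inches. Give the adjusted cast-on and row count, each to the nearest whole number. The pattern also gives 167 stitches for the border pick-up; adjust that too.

Stitches: 341 × 30/29 = 352.76 → 353.
Rows: 714 × 31/34 = 651.00 → 651.
border pick-up: 167 × 30/29 = 172.76 → 173.

Cast on 353 stitches; work 651 rows; border pick-up 173 stitches.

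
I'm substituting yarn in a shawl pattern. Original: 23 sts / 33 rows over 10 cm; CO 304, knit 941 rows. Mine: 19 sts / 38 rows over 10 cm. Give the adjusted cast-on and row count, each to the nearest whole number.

Cast on 251 stitches; work 1084 rows.

Stitches: 304 × 19/23 = 251.13 → 251.
Rows: 941 × 38/33 = 1083.58 → 1084.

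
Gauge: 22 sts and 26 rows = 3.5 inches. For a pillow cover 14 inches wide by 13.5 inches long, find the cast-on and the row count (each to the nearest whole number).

Stitch gauge = 22/3.5 = 6.286 sts/in; 14 × 6.286 = 88.00 → 88 sts.
Row gauge = 26/3.5 = 7.429 rows/in; 13.5 × 7.429 = 100.29 → 100 rows.

Cast on 88 stitches and work 100 rows.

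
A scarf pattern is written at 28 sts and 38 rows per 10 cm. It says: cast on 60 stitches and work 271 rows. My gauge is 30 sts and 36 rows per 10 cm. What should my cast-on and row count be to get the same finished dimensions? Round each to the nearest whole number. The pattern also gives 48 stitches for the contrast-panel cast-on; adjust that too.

Cast on 64 stitches; work 257 rows; contrast-panel cast-on 51 stitches.

Stitches: 60 × 30/28 = 64.29 → 64.
Rows: 271 × 36/38 = 256.74 → 257.
contrast-panel cast-on: 48 × 30/28 = 51.43 → 51.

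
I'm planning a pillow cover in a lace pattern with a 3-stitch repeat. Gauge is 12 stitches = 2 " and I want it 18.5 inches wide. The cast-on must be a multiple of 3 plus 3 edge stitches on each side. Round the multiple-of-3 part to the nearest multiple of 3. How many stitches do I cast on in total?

12 / 2 = 6 sts per inch.
18.5 × 6 = 111.00 sts.
Less 6 edge sts → 105.00 for the repeat.
Nearest multiple of 3: 105.
Add back 6 edge sts → 111.

CO 111 sts.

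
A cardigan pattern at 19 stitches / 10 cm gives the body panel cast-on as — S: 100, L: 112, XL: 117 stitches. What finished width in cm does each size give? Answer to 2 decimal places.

19/10 = 1.9 sts per cm.
S: 100 / 1.9 = 52.632 → 52.63 cm.
L: 112 / 1.9 = 58.947 → 58.95 cm.
XL: 117 / 1.9 = 61.579 → 61.58 cm.

S 52.63 cm; L 58.95 cm; XL 61.58 cm.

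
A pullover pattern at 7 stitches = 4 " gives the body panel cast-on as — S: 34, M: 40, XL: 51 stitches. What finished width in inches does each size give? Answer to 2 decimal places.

S 19.43 inches; M 22.86 inches; XL 29.14 inches.

7/4 = 1.75 sts per in.
S: 34 / 1.75 = 19.429 → 19.43 in.
M: 40 / 1.75 = 22.857 → 22.86 in.
XL: 51 / 1.75 = 29.143 → 29.14 in.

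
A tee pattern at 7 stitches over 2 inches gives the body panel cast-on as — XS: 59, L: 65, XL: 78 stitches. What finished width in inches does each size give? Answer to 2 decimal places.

7/2 = 3.5 sts per in.
XS: 59 / 3.5 = 16.857 → 16.86 in.
L: 65 / 3.5 = 18.571 → 18.57 in.
XL: 78 / 3.5 = 22.286 → 22.29 in.

XS 16.86 inches; L 18.57 inches; XL 22.29 inches.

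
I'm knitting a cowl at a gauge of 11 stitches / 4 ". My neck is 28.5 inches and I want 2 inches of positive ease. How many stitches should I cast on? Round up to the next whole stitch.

84 stitches.

Finished = 28.5 + 2 = 30.5 in.
11 / 4 = 2.75 sts per inch.
30.50 × 2.75 = 83.88 sts.
→ 84 sts.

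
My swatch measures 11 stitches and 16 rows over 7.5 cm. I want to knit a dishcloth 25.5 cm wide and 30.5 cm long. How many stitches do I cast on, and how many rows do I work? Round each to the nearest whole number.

Stitch gauge = 11/7.5 = 1.467 sts/cm; 25.5 × 1.467 = 37.40 → 37 sts.
Row gauge = 16/7.5 = 2.133 rows/cm; 30.5 × 2.133 = 65.07 → 65 rows.

Cast on 37 stitches and work 65 rows.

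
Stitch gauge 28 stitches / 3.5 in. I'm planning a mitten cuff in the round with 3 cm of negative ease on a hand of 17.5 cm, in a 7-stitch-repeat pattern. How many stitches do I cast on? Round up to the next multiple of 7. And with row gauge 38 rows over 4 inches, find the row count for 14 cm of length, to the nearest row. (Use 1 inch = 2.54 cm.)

Cast on 49 stitches; work 52 rows.

Finished = 17.5 − 3 = 14.5 cm.
14.5 cm × 1/2.54 = 5.71 inches.
28/3.5 = 8 sts per in; 5.71 × 8 = 45.67 sts.
Next multiple of 7 → 49.
14 cm = 5.51 inches; × 9.5 = 52.36 → 52 rows.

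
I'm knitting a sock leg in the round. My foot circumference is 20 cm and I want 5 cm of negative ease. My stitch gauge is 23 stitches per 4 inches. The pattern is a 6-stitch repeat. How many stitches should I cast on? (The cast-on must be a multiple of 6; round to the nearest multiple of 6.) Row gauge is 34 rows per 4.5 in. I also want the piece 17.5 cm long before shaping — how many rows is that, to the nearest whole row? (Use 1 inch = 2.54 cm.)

Finished = 20 − 5 = 15 cm.
15 cm × 1/2.54 = 5.91 inches.
23/4 = 5.75 sts per in; 5.91 × 5.75 = 33.96 sts.
Nearest multiple of 6 → 36.
17.5 cm = 6.89 inches; × 7.556 = 52.06 → 52 rows.

Cast on 36 stitches; work 52 rows.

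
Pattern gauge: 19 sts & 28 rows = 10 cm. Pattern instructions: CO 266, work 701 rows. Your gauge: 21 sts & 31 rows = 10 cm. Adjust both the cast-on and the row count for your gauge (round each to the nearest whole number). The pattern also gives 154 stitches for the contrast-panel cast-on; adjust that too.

Cast on 294 stitches; work 776 rows; contrast-panel cast-on 170 stitches.

Stitches: 266 × 21/19 = 294.00 → 294.
Rows: 701 × 31/28 = 776.11 → 776.
contrast-panel cast-on: 154 × 21/19 = 170.21 → 170.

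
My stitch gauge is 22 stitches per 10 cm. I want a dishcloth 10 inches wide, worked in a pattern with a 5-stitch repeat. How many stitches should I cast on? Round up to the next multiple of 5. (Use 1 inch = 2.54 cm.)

10 in = 10 × 2.54 = 25.40 cm.
22 / 10 = 2.2 sts/cm.
25.40 × 2.2 = 55.88 sts.
→ 60.

Cast on 60 stitches.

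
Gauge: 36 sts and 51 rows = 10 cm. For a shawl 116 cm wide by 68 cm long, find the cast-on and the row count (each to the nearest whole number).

Cast on 418 stitches and work 347 rows.

Stitch gauge = 36/10 = 3.6 sts/cm; 116 × 3.6 = 417.60 → 418 sts.
Row gauge = 51/10 = 5.1 rows/cm; 68 × 5.1 = 346.80 → 347 rows.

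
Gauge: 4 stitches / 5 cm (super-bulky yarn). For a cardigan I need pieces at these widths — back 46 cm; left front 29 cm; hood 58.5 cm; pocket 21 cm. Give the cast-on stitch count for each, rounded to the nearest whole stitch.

Rate = 4/5 = 0.8 sts per cm.
back: 46 × 0.8 = 36.80 → 37.
left front: 29 × 0.8 = 23.20 → 23.
hood: 58.5 × 0.8 = 46.80 → 47.
pocket: 21 × 0.8 = 16.80 → 17.

back 37; left front 23; hood 47; pocket 17.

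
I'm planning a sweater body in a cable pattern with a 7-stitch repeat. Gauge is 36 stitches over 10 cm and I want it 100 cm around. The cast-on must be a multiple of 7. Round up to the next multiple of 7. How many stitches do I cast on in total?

36 / 10 = 3.6 sts per cm.
100 × 3.6 = 360.00 sts.
Next multiple of 7: 364.

CO 364 sts.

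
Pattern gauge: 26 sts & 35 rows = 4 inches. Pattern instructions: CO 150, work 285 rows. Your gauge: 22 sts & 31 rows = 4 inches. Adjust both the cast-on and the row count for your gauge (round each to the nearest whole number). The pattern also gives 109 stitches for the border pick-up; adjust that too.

Cast on 127 stitches; work 252 rows; border pick-up 92 stitches.

Stitches: 150 × 22/26 = 126.92 → 127.
Rows: 285 × 31/35 = 252.43 → 252.
border pick-up: 109 × 22/26 = 92.23 → 92.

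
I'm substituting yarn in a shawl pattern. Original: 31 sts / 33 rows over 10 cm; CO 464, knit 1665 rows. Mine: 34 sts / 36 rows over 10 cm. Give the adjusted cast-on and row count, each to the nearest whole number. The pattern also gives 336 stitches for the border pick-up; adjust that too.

Stitches: 464 × 34/31 = 508.90 → 509.
Rows: 1665 × 36/33 = 1816.36 → 1816.
border pick-up: 336 × 34/31 = 368.52 → 369.

Cast on 509 stitches; work 1816 rows; border pick-up 369 stitches.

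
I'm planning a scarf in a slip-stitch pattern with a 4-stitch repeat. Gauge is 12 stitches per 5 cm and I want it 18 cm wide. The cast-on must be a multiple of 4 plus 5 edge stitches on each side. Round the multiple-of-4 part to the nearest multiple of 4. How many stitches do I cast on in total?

Cast on 42 stitches.

12 / 5 = 2.4 sts per cm.
18 × 2.4 = 43.20 sts.
Less 10 edge sts → 33.20 for the repeat.
Nearest multiple of 4: 32.
Add back 10 edge sts → 42.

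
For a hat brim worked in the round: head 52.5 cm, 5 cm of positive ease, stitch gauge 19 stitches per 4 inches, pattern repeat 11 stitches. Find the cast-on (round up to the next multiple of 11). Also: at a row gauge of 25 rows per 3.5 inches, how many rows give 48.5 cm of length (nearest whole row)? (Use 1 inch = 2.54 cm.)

Cast on 110 stitches; work 136 rows.

Finished = 52.5 + 5 = 57.5 cm.
57.5 cm × 1/2.54 = 22.64 inches.
19/4 = 4.75 sts per in; 22.64 × 4.75 = 107.53 sts.
Next multiple of 11 → 110.
48.5 cm = 19.09 inches; × 7.143 = 136.39 → 136 rows.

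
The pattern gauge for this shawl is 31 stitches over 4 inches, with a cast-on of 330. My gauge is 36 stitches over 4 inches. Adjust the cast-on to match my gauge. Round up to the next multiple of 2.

384 stitches.

Scale factor = 36 / 31 = 1.161.
330 × 36 / 31 = 383.23 sts.
→ 384 sts.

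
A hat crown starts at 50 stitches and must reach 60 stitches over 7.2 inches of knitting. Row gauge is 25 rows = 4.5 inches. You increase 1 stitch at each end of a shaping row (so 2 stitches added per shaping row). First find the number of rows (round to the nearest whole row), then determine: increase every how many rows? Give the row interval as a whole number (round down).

Increase every 8th row.

Rows = 7.2 × 5.556 = 40.0 → 40 rows.
Stitches to add: 10 → 5 shaping rows (at 2 st each).
40 / 5 = 8.00 → every 8 rows.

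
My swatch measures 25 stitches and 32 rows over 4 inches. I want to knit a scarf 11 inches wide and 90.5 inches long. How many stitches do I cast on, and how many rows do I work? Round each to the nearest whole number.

Cast on 69 stitches and work 724 rows.

Stitch gauge = 25/4 = 6.25 sts/in; 11 × 6.25 = 68.75 → 69 sts.
Row gauge = 32/4 = 8 rows/in; 90.5 × 8 = 724.00 → 724 rows.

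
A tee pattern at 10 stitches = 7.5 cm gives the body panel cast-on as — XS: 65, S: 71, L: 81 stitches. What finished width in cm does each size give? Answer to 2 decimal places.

10/7.5 = 1.333 sts per cm.
XS: 65 / 1.333 = 48.750 → 48.75 cm.
S: 71 / 1.333 = 53.250 → 53.25 cm.
L: 81 / 1.333 = 60.750 → 60.75 cm.

XS 48.75 cm; S 53.25 cm; L 60.75 cm.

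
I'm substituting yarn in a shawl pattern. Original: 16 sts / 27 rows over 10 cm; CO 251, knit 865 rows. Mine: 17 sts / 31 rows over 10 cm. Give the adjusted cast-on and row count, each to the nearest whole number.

Stitches: 251 × 17/16 = 266.69 → 267.
Rows: 865 × 31/27 = 993.15 → 993.

Cast on 267 stitches; work 993 rows.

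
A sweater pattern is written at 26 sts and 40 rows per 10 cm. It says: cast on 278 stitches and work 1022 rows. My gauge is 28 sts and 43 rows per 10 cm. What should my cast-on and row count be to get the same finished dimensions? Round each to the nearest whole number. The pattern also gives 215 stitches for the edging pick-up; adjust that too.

Stitches: 278 × 28/26 = 299.38 → 299.
Rows: 1022 × 43/40 = 1098.65 → 1099.
edging pick-up: 215 × 28/26 = 231.54 → 232.

Cast on 299 stitches; work 1099 rows; edging pick-up 232 stitches.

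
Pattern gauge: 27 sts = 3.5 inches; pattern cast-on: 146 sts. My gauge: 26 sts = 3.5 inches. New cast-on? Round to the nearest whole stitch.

Scale factor = 26 / 27 = 0.963.
146 × 26 / 27 = 140.59 sts.
→ 141 sts.

Cast on 141 stitches.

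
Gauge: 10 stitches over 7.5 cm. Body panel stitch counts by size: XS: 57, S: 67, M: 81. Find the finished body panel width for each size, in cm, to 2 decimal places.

10/7.5 = 1.333 sts per cm.
XS: 57 / 1.333 = 42.750 → 42.75 cm.
S: 67 / 1.333 = 50.250 → 50.25 cm.
M: 81 / 1.333 = 60.750 → 60.75 cm.

XS 42.75 cm; S 50.25 cm; M 60.75 cm.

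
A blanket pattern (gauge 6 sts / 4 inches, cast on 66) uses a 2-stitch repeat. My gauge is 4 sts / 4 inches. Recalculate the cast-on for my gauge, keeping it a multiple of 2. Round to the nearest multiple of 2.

44 stitches.

66 × 4 / 6 = 44.00.
Nearest multiple of 2: 44.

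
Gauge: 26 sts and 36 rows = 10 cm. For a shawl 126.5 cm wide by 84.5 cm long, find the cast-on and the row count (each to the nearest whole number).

Stitch gauge = 26/10 = 2.6 sts/cm; 126.5 × 2.6 = 328.90 → 329 sts.
Row gauge = 36/10 = 3.6 rows/cm; 84.5 × 3.6 = 304.20 → 304 rows.

Cast on 329 stitches and work 304 rows.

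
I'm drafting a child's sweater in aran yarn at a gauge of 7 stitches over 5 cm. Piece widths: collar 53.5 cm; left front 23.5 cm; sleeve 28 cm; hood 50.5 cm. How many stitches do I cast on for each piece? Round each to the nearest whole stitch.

Rate = 7/5 = 1.4 sts per cm.
collar: 53.5 × 1.4 = 74.90 → 75.
left front: 23.5 × 1.4 = 32.90 → 33.
sleeve: 28 × 1.4 = 39.20 → 39.
hood: 50.5 × 1.4 = 70.70 → 71.

collar 75; left front 33; sleeve 39; hood 71.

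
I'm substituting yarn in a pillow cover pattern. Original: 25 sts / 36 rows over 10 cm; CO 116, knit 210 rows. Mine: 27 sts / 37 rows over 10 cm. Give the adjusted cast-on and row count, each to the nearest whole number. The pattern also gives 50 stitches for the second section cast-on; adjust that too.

Cast on 125 stitches; work 216 rows; second section cast-on 54 stitches.

Stitches: 116 × 27/25 = 125.28 → 125.
Rows: 210 × 37/36 = 215.83 → 216.
second section cast-on: 50 × 27/25 = 54.00 → 54.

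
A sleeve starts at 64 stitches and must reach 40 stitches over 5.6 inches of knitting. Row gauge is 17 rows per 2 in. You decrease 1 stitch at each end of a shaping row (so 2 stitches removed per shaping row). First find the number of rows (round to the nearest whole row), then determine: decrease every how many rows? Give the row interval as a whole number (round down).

Decrease every 4th row.

Rows = 5.6 × 8.5 = 47.6 → 48 rows.
Stitches to remove: 24 → 12 shaping rows (at 2 st each).
48 / 12 = 4.00 → every 4 rows.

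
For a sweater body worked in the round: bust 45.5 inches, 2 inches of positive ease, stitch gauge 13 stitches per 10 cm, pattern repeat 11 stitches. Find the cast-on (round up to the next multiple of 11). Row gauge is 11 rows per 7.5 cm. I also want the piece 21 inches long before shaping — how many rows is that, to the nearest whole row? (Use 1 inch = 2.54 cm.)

Finished = 45.5 + 2 = 47.5 inches.
47.5 inches × 2.54 = 120.65 cm.
13/10 = 1.3 sts per cm; 120.65 × 1.3 = 156.84 sts.
Next multiple of 11 → 165.
21 inches = 53.34 cm; × 1.467 = 78.23 → 78 rows.

Cast on 165 stitches; work 78 rows.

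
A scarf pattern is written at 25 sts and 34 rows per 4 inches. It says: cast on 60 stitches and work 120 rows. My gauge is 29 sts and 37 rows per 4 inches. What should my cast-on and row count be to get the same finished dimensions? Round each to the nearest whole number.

Cast on 70 stitches; work 131 rows.

Stitches: 60 × 29/25 = 69.60 → 70.
Rows: 120 × 37/34 = 130.59 → 131.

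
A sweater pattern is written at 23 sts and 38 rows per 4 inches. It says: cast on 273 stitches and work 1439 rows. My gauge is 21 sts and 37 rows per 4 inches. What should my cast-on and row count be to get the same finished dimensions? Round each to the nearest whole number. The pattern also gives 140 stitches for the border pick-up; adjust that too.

Cast on 249 stitches; work 1401 rows; border pick-up 128 stitches.

Stitches: 273 × 21/23 = 249.26 → 249.
Rows: 1439 × 37/38 = 1401.13 → 1401.
border pick-up: 140 × 21/23 = 127.83 → 128.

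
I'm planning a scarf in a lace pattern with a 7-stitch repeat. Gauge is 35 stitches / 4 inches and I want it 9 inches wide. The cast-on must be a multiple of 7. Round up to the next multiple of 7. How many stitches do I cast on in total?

CO 84 sts.

35 / 4 = 8.75 sts per inch.
9 × 8.75 = 78.75 sts.
Next multiple of 7: 84.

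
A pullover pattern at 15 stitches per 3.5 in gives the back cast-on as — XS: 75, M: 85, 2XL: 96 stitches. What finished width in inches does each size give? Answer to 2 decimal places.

XS 17.50 inches; M 19.83 inches; 2XL 22.40 inches.

15/3.5 = 4.286 sts per in.
XS: 75 / 4.286 = 17.500 → 17.50 in.
M: 85 / 4.286 = 19.833 → 19.83 in.
2XL: 96 / 4.286 = 22.400 → 22.40 in.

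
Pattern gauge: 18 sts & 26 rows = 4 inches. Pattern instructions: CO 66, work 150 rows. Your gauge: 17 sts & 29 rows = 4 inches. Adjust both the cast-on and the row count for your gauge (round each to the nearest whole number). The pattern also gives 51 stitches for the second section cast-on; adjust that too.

Stitches: 66 × 17/18 = 62.33 → 62.
Rows: 150 × 29/26 = 167.31 → 167.
second section cast-on: 51 × 17/18 = 48.17 → 48.

Cast on 62 stitches; work 167 rows; second section cast-on 48 stitches.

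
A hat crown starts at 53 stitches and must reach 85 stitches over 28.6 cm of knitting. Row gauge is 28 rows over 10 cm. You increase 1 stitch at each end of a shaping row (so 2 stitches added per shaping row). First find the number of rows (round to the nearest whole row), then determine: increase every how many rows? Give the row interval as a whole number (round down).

Increase every 5th row.

Rows = 28.6 × 2.8 = 80.1 → 80 rows.
Stitches to add: 32 → 16 shaping rows (at 2 st each).
80 / 16 = 5.00 → every 5 rows.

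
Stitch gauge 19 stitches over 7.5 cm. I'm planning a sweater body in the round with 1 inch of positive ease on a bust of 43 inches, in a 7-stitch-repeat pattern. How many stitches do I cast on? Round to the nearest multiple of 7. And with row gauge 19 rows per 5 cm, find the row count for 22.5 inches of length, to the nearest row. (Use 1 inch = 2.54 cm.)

Finished = 43 + 1 = 44 inches.
44 inches × 2.54 = 111.76 cm.
19/7.5 = 2.533 sts per cm; 111.76 × 2.533 = 283.13 sts.
Nearest multiple of 7 → 280.
22.5 inches = 57.15 cm; × 3.8 = 217.17 → 217 rows.

Cast on 280 stitches; work 217 rows.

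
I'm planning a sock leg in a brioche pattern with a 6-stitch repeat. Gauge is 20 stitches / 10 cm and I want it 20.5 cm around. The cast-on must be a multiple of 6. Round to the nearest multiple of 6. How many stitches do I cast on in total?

42 stitches.

20 / 10 = 2 sts per cm.
20.5 × 2 = 41.00 sts.
Nearest multiple of 6: 42.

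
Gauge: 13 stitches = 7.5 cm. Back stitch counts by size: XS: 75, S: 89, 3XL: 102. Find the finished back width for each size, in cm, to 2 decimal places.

13/7.5 = 1.733 sts per cm.
XS: 75 / 1.733 = 43.269 → 43.27 cm.
S: 89 / 1.733 = 51.346 → 51.35 cm.
3XL: 102 / 1.733 = 58.846 → 58.85 cm.

XS 43.27 cm; S 51.35 cm; 3XL 58.85 cm.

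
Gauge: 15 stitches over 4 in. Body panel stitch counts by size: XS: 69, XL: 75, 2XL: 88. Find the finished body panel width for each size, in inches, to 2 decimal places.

XS 18.40 inches; XL 20.00 inches; 2XL 23.47 inches.

15/4 = 3.75 sts per in.
XS: 69 / 3.75 = 18.400 → 18.40 in.
XL: 75 / 3.75 = 20.000 → 20.00 in.
2XL: 88 / 3.75 = 23.467 → 23.47 in.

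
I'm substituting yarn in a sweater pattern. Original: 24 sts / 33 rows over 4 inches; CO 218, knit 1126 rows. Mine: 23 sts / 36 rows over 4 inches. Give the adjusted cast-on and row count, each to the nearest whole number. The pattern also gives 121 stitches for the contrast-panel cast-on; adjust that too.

Stitches: 218 × 23/24 = 208.92 → 209.
Rows: 1126 × 36/33 = 1228.36 → 1228.
contrast-panel cast-on: 121 × 23/24 = 115.96 → 116.

Cast on 209 stitches; work 1228 rows; contrast-panel cast-on 116 stitches.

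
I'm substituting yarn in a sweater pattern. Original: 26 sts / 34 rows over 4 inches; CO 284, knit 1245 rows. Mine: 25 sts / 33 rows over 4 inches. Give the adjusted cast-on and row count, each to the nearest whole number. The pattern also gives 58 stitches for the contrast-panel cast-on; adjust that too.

Stitches: 284 × 25/26 = 273.08 → 273.
Rows: 1245 × 33/34 = 1208.38 → 1208.
contrast-panel cast-on: 58 × 25/26 = 55.77 → 56.

Cast on 273 stitches; work 1208 rows; contrast-panel cast-on 56 stitches.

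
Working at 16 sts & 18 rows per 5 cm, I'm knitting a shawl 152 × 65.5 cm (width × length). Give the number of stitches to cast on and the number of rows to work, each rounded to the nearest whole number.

Stitch gauge = 16/5 = 3.2 sts/cm; 152 × 3.2 = 486.40 → 486 sts.
Row gauge = 18/5 = 3.6 rows/cm; 65.5 × 3.6 = 235.80 → 236 rows.

Cast on 486 stitches and work 236 rows.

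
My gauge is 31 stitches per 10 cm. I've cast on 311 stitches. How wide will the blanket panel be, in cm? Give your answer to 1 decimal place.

100.3 cm.

31 stitches / 10 cm = 3.1 stitches per cm.
311 / 3.1 = 100.32 cm.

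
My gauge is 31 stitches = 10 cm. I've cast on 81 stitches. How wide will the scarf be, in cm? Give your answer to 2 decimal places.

31 stitches / 10 cm = 3.1 stitches per cm.
81 / 3.1 = 26.129 cm.

26.13 cm.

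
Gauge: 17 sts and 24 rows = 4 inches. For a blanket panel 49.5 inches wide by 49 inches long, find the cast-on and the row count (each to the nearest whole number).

Cast on 210 stitches and work 294 rows.

Stitch gauge = 17/4 = 4.25 sts/in; 49.5 × 4.25 = 210.38 → 210 sts.
Row gauge = 24/4 = 6 rows/in; 49 × 6 = 294.00 → 294 rows.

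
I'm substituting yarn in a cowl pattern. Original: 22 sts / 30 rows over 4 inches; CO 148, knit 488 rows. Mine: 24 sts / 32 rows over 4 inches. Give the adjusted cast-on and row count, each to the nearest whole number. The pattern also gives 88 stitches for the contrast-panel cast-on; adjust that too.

Cast on 161 stitches; work 521 rows; contrast-panel cast-on 96 stitches.

Stitches: 148 × 24/22 = 161.45 → 161.
Rows: 488 × 32/30 = 520.53 → 521.
contrast-panel cast-on: 88 × 24/22 = 96.00 → 96.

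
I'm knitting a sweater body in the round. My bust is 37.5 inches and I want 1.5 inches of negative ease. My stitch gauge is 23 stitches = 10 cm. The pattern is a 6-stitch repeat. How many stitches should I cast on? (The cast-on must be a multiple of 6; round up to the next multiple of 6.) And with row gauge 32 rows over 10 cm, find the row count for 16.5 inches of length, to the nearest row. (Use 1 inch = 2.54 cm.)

Finished = 37.5 − 1.5 = 36 inches.
36 inches × 2.54 = 91.44 cm.
23/10 = 2.3 sts per cm; 91.44 × 2.3 = 210.31 sts.
Next multiple of 6 → 216.
16.5 inches = 41.91 cm; × 3.2 = 134.11 → 134 rows.

Cast on 216 stitches; work 134 rows.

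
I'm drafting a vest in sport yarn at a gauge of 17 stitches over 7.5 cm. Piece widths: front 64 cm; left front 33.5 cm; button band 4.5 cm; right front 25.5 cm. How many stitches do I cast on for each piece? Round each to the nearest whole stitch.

front 145; left front 76; button band 10; right front 58.

Rate = 17/7.5 = 2.267 sts per cm.
front: 64 × 2.267 = 145.07 → 145.
left front: 33.5 × 2.267 = 75.93 → 76.
button band: 4.5 × 2.267 = 10.20 → 10.
right front: 25.5 × 2.267 = 57.80 → 58.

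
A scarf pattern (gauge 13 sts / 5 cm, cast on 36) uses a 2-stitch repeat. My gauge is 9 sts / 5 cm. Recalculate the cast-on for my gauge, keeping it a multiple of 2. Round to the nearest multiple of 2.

CO 24 sts.

36 × 9 / 13 = 24.92.
Nearest multiple of 2: 24.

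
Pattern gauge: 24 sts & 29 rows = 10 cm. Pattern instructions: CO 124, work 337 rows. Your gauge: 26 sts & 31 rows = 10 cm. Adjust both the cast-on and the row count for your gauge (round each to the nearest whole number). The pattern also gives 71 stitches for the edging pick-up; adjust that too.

Cast on 134 stitches; work 360 rows; edging pick-up 77 stitches.

Stitches: 124 × 26/24 = 134.33 → 134.
Rows: 337 × 31/29 = 360.24 → 360.
edging pick-up: 71 × 26/24 = 76.92 → 77.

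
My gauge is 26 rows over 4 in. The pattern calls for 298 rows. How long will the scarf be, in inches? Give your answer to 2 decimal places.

26 rows / 4 inch = 6.5 rows per inch.
298 / 6.5 = 45.846 inches.

45.85 inches.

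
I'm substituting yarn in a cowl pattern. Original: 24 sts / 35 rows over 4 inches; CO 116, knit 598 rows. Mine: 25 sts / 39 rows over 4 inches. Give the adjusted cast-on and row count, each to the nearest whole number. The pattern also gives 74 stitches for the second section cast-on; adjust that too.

Cast on 121 stitches; work 666 rows; second section cast-on 77 stitches.

Stitches: 116 × 25/24 = 120.83 → 121.
Rows: 598 × 39/35 = 666.34 → 666.
second section cast-on: 74 × 25/24 = 77.08 → 77.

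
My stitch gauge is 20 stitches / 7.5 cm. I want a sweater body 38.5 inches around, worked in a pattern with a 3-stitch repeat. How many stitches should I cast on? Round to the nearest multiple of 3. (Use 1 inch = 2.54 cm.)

Cast on 261 stitches.

38.5 in = 38.5 × 2.54 = 97.79 cm.
20 / 7.5 = 2.667 sts/cm.
97.79 × 2.667 = 260.77 sts.
→ 261.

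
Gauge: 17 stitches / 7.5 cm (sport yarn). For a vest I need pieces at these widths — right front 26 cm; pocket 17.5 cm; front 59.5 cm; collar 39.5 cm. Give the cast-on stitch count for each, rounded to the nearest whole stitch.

Rate = 17/7.5 = 2.267 sts per cm.
right front: 26 × 2.267 = 58.93 → 59.
pocket: 17.5 × 2.267 = 39.67 → 40.
front: 59.5 × 2.267 = 134.87 → 135.
collar: 39.5 × 2.267 = 89.53 → 90.

right front 59; pocket 40; front 135; collar 90.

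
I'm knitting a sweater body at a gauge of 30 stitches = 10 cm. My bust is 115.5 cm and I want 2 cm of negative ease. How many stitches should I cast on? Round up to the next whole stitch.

Finished = 115.5 − 2 = 113.5 cm.
30 / 10 = 3 sts per cm.
113.50 × 3 = 340.50 sts.
→ 341 sts.

CO 341 sts.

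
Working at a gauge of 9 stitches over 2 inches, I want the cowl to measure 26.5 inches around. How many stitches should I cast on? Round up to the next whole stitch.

120 stitches.

9 stitches / 2 in = 4.5 stitches per inch.
26.5 × 4.5 = 119.25 stitches.
Round up → 120.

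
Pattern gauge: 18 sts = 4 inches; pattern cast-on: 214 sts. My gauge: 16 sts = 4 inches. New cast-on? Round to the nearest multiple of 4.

Scale factor = 16 / 18 = 0.889.
214 × 16 / 18 = 190.22 sts.
→ 192 sts.

Cast on 192 stitches.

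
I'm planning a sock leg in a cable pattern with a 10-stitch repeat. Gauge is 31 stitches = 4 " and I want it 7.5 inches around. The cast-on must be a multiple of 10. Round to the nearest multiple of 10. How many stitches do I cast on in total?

CO 60 sts.

31 / 4 = 7.75 sts per inch.
7.5 × 7.75 = 58.12 sts.
Nearest multiple of 10: 60.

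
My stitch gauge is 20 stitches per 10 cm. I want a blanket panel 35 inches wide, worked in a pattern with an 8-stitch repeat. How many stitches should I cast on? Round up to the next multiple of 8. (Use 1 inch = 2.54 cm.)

CO 184 sts.

35 in = 35 × 2.54 = 88.90 cm.
20 / 10 = 2 sts/cm.
88.90 × 2 = 177.80 sts.
→ 184.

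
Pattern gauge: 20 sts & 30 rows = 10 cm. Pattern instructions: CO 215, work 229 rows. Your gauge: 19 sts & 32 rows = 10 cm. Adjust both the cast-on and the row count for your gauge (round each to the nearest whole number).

Cast on 204 stitches; work 244 rows.

Stitches: 215 × 19/20 = 204.25 → 204.
Rows: 229 × 32/30 = 244.27 → 244.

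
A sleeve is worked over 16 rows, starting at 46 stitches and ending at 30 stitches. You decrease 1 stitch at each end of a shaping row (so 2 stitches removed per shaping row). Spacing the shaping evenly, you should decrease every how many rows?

Stitches to remove: |30 − 46| = 16.
Shaping rows needed: 16 / 2 = 8.
16 rows / 8 = every 2 rows.

Decrease every 2nd row.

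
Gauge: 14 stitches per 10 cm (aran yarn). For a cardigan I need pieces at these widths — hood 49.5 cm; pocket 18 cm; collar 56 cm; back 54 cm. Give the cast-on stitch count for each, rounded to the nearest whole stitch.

hood 69; pocket 25; collar 78; back 76.

Rate = 14/10 = 1.4 sts per cm.
hood: 49.5 × 1.4 = 69.30 → 69.
pocket: 18 × 1.4 = 25.20 → 25.
collar: 56 × 1.4 = 78.40 → 78.
back: 54 × 1.4 = 75.60 → 76.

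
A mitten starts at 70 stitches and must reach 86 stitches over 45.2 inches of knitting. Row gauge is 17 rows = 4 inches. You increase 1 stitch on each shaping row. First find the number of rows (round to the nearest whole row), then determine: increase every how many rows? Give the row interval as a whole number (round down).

Increase every 12th row.

Rows = 45.2 × 4.25 = 192.1 → 192 rows.
Stitches to add: 16 → 16 shaping rows (at 1 st each).
192 / 16 = 12.00 → every 12 rows.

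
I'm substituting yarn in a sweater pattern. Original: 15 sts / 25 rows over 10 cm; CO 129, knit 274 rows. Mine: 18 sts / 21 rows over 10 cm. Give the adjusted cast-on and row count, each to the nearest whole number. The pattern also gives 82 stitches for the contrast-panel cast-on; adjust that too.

Cast on 155 stitches; work 230 rows; contrast-panel cast-on 98 stitches.

Stitches: 129 × 18/15 = 154.80 → 155.
Rows: 274 × 21/25 = 230.16 → 230.
contrast-panel cast-on: 82 × 18/15 = 98.40 → 98.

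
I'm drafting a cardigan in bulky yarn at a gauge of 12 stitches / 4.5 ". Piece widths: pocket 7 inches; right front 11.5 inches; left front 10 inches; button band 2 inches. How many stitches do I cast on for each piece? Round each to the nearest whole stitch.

pocket 19; right front 31; left front 27; button band 5.

Rate = 12/4.5 = 2.667 sts per in.
pocket: 7 × 2.667 = 18.67 → 19.
right front: 11.5 × 2.667 = 30.67 → 31.
left front: 10 × 2.667 = 26.67 → 27.
button band: 2 × 2.667 = 5.33 → 5.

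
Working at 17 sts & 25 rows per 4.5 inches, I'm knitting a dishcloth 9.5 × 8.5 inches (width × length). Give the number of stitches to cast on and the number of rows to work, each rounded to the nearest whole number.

Cast on 36 stitches and work 47 rows.

Stitch gauge = 17/4.5 = 3.778 sts/in; 9.5 × 3.778 = 35.89 → 36 sts.
Row gauge = 25/4.5 = 5.556 rows/in; 8.5 × 5.556 = 47.22 → 47 rows.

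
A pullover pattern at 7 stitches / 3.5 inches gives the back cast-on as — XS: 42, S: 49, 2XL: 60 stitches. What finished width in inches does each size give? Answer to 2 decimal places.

XS 21.00 inches; S 24.50 inches; 2XL 30.00 inches.

7/3.5 = 2 sts per in.
XS: 42 / 2 = 21.000 → 21.00 in.
S: 49 / 2 = 24.500 → 24.50 in.
2XL: 60 / 2 = 30.000 → 30.00 in.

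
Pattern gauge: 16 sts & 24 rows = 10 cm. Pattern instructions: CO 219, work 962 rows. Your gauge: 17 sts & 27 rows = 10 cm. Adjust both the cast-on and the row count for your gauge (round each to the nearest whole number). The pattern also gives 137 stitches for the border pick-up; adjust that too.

Stitches: 219 × 17/16 = 232.69 → 233.
Rows: 962 × 27/24 = 1082.25 → 1082.
border pick-up: 137 × 17/16 = 145.56 → 146.

Cast on 233 stitches; work 1082 rows; border pick-up 146 stitches.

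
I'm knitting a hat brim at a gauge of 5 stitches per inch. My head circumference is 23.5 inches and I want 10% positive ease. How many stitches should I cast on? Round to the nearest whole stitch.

129 stitches.

Finished = 23.5 × 1.10 = 25.85 in.
5 / 1 = 5 sts per inch.
25.85 × 5 = 129.25 sts.
→ 129 sts.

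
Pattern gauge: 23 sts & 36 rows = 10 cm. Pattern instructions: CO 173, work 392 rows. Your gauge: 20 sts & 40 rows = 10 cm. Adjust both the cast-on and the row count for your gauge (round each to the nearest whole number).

Cast on 150 stitches; work 436 rows.

Stitches: 173 × 20/23 = 150.43 → 150.
Rows: 392 × 40/36 = 435.56 → 436.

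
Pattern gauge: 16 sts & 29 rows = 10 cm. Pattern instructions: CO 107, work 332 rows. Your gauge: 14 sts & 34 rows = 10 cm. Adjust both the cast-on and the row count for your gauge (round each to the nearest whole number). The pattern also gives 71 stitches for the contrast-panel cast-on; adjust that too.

Cast on 94 stitches; work 389 rows; contrast-panel cast-on 62 stitches.

Stitches: 107 × 14/16 = 93.62 → 94.
Rows: 332 × 34/29 = 389.24 → 389.
contrast-panel cast-on: 71 × 14/16 = 62.12 → 62.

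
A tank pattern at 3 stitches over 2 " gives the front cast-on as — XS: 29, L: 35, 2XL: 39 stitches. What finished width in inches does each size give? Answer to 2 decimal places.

XS 19.33 inches; L 23.33 inches; 2XL 26.00 inches.

3/2 = 1.5 sts per in.
XS: 29 / 1.5 = 19.333 → 19.33 in.
L: 35 / 1.5 = 23.333 → 23.33 in.
2XL: 39 / 1.5 = 26.000 → 26.00 in.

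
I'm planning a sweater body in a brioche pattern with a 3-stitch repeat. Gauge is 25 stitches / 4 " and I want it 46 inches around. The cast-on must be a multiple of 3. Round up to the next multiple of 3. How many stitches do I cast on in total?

Cast on 288 stitches.

25 / 4 = 6.25 sts per inch.
46 × 6.25 = 287.50 sts.
Next multiple of 3: 288.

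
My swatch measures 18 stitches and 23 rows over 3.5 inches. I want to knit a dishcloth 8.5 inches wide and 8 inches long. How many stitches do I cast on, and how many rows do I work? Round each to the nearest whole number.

Stitch gauge = 18/3.5 = 5.143 sts/in; 8.5 × 5.143 = 43.71 → 44 sts.
Row gauge = 23/3.5 = 6.571 rows/in; 8 × 6.571 = 52.57 → 53 rows.

Cast on 44 stitches and work 53 rows.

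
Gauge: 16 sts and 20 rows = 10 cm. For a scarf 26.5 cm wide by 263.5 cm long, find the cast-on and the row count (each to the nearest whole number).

Stitch gauge = 16/10 = 1.6 sts/cm; 26.5 × 1.6 = 42.40 → 42 sts.
Row gauge = 20/10 = 2 rows/cm; 263.5 × 2 = 527.00 → 527 rows.

Cast on 42 stitches and work 527 rows.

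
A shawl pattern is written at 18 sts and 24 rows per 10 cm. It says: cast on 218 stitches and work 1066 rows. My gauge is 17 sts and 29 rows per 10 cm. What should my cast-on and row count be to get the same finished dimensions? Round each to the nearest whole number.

Cast on 206 stitches; work 1288 rows.

Stitches: 218 × 17/18 = 205.89 → 206.
Rows: 1066 × 29/24 = 1288.08 → 1288.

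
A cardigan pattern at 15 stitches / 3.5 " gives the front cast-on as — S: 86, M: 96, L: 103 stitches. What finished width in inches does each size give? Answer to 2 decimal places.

15/3.5 = 4.286 sts per in.
S: 86 / 4.286 = 20.067 → 20.07 in.
M: 96 / 4.286 = 22.400 → 22.40 in.
L: 103 / 4.286 = 24.033 → 24.03 in.

S 20.07 inches; M 22.40 inches; L 24.03 inches.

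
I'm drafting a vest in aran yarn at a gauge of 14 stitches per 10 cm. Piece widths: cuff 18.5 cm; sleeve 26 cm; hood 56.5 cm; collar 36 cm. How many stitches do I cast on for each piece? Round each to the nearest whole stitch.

Rate = 14/10 = 1.4 sts per cm.
cuff: 18.5 × 1.4 = 25.90 → 26.
sleeve: 26 × 1.4 = 36.40 → 36.
hood: 56.5 × 1.4 = 79.10 → 79.
collar: 36 × 1.4 = 50.40 → 50.

cuff 26; sleeve 36; hood 79; collar 50.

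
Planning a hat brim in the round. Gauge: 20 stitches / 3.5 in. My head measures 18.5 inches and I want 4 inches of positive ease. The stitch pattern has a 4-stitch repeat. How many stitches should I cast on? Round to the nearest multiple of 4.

128 stitches.

Finished = 18.5 + 4 = 22.5 inches.
20 / 3.5 = 5.714 sts/in.
22.5 × 5.714 = 128.57 sts.
Nearest multiple of 4: 128.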